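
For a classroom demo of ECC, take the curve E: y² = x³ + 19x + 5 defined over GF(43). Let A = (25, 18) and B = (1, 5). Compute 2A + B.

(26, 12)

First 2A:
Repeated addition: build up to 2A.
2A: tangent at (25, 18): λ = (3·25² + 19)/(2·18) ≡ 2/36. 36⁻¹ ≡ 6 (mod 43), so λ ≡ 2·6 ≡ 12.
  x = λ² - 25 - 25 = 144 - 50 ≡ 8; y = λ·(25 - 8) - 18 ≡ 14. → (8, 14)
2A = (8, 14).
Finally 2A + B:
(8, 14) + (1, 5). λ = (5 - 14)/(1 - 8) ≡ 34/36 mod 43. 36⁻¹ ≡ 6 (mod 43), so λ ≡ 32.
  x = λ² - 8 - 1 = 1024 - 9 ≡ 26; y = λ·(8 - 26) - 14 ≡ 12. → (26, 12)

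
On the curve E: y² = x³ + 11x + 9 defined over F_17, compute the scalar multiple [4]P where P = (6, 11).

Double-and-add on 4 = (100)₂. Start with P = (6, 11) for the leading 1-bit.
double: tangent at (6, 11): λ = (3·6² + 11)/(2·11) ≡ 0/5. 5⁻¹ ≡ 7 (mod 17), so λ ≡ 0·7 ≡ 0.
  x = λ² - 6 - 6 = 0 - 12 ≡ 5; y = λ·(6 - 5) - 11 ≡ 6. → (5, 6)
double: tangent at (5, 6): λ = (3·5² + 11)/(2·6) ≡ 1/12. 12⁻¹ ≡ 10 (mod 17), so λ ≡ 1·10 ≡ 10.
  x = λ² - 5 - 5 = 100 - 10 ≡ 5; y = λ·(5 - 5) - 6 ≡ 11. → (5, 11)

(5, 11)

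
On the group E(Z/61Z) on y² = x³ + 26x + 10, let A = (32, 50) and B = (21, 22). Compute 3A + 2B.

First 3A:
Repeated addition: build up to 3A.
2A: tangent at (32, 50): λ = (3·32² + 26)/(2·50) ≡ 48/39. 39⁻¹ ≡ 36 (mod 61), so λ ≡ 48·36 ≡ 20.
  x = λ² - 32 - 32 = 400 - 64 ≡ 31; y = λ·(32 - 31) - 50 ≡ 31. → (31, 31)
3A: (31, 31) + (32, 50). λ = (50 - 31)/(32 - 31) ≡ 19/1 mod 61. 1⁻¹ ≡ 1 (mod 61), so λ ≡ 19.
  x = λ² - 31 - 32 = 361 - 63 ≡ 54; y = λ·(31 - 54) - 31 ≡ 20. → (54, 20)
3A = (54, 20).
Next 2B:
Repeated addition: build up to 2B.
2B: tangent at (21, 22): λ = (3·21² + 26)/(2·22) ≡ 7/44. 44⁻¹ ≡ 43 (mod 61), so λ ≡ 7·43 ≡ 57.
  x = λ² - 21 - 21 = 3249 - 42 ≡ 35; y = λ·(21 - 35) - 22 ≡ 34. → (35, 34)
2B = (35, 34).
Finally 3A + 2B:
(54, 20) + (35, 34). λ = (34 - 20)/(35 - 54) ≡ 14/42 mod 61. 42⁻¹ ≡ 16 (mod 61), so λ ≡ 41.
  x = λ² - 54 - 35 = 1681 - 89 ≡ 6; y = λ·(54 - 6) - 20 ≡ 57. → (6, 57)

(6, 57)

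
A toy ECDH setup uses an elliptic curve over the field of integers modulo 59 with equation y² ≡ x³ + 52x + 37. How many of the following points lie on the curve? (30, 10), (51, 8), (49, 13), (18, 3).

2

(30, 10): 10² ≡ 41, rhs ≡ 41 → on.
(51, 8): 8² ≡ 5, rhs ≡ 53 → off.
(49, 13): 13² ≡ 51, rhs ≡ 51 → on.
(18, 3): 3² ≡ 9, rhs ≡ 20 → off.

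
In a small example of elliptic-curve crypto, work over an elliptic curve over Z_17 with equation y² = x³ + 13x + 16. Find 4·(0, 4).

Write P = (0, 4).
Double-and-add on 4 = (100)₂. Start with P = (0, 4) for the leading 1-bit.
double: tangent at (0, 4): λ = (3·0² + 13)/(2·4) ≡ 13/8. 8⁻¹ ≡ 15 (mod 17) since 8·15 = 120 ≡ 1, so λ ≡ 13·15 ≡ 8.
  x = λ² - 0 - 0 = 64 - 0 ≡ 13; y = λ·(0 - 13) - 4 ≡ 11. → (13, 11)
double: tangent at (13, 11): λ = (3·13² + 13)/(2·11) ≡ 10/5. 5⁻¹ ≡ 7 (mod 17), so λ ≡ 10·7 ≡ 2.
  x = λ² - 13 - 13 = 4 - 26 ≡ 12; y = λ·(13 - 12) - 11 ≡ 8. → (12, 8)

(12, 8)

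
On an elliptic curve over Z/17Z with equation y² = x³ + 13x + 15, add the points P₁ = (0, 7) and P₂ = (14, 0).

(0, 7) + (14, 0). λ = (0 - 7)/(14 - 0) ≡ 10/14 mod 17. 14⁻¹ ≡ 11 (mod 17), so λ ≡ 8.
  x = λ² - 0 - 14 = 64 - 14 ≡ 16; y = λ·(0 - 16) - 7 ≡ 1. → (16, 1)

(16, 1)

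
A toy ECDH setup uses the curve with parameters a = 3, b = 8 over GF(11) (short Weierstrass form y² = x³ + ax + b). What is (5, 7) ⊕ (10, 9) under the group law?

(5, 7) + (10, 9). λ = (9 - 7)/(10 - 5) ≡ 2/5 mod 11. 5⁻¹ ≡ 9 (mod 11), so λ ≡ 7.
  x = λ² - 5 - 10 = 49 - 15 ≡ 1; y = λ·(5 - 1) - 7 ≡ 10. → (1, 10)

(1, 10)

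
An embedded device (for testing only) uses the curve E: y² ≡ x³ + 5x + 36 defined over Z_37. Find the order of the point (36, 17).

5

2P: tangent at (36, 17): λ = (3·36² + 5)/(2·17) ≡ 8/34. 34⁻¹ ≡ 12 (mod 37) since 34·12 = 408 ≡ 1, so λ ≡ 8·12 ≡ 22.
  x = λ² - 36 - 36 = 484 - 72 ≡ 5; y = λ·(36 - 5) - 17 ≡ 36. → (5, 36)
3P: (5, 36) + (36, 17). λ = (17 - 36)/(36 - 5) ≡ 18/31 mod 37. 31⁻¹ ≡ 6 (mod 37) since 31·6 = 186 ≡ 1, so λ ≡ 34.
  x = λ² - 5 - 36 = 1156 - 41 ≡ 5; y = λ·(5 - 5) - 36 ≡ 1. → (5, 1)
4P: (5, 1) + (36, 17). λ = (17 - 1)/(36 - 5) ≡ 16/31 mod 37. 31⁻¹ ≡ 6 (mod 37) since 31·6 = 186 ≡ 1, so λ ≡ 22.
  x = λ² - 5 - 36 = 484 - 41 ≡ 36; y = λ·(5 - 36) - 1 ≡ 20. → (36, 20)
5P: (36, 20) + (36, 17): same x and y₁ ≡ -y₂, so the sum is the point at infinity.
5P = the point at infinity, so the order is 5.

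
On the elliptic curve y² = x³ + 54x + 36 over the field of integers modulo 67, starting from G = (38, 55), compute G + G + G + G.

(29, 14)

Repeated addition: build up to 4G.
2G: tangent at (38, 55): λ = (3·38² + 54)/(2·55) ≡ 31/43. 43⁻¹ ≡ 53 (mod 67) since 43·53 = 2279 ≡ 1, so λ ≡ 31·53 ≡ 35.
  x = λ² - 38 - 38 = 1225 - 76 ≡ 10; y = λ·(38 - 10) - 55 ≡ 54. → (10, 54)
3G: (10, 54) + (38, 55). λ = (55 - 54)/(38 - 10) ≡ 1/28 mod 67. 28⁻¹ ≡ 12 (mod 67), so λ ≡ 12.
  x = λ² - 10 - 38 = 144 - 48 ≡ 29; y = λ·(10 - 29) - 54 ≡ 53. → (29, 53)
4G: (29, 53) + (38, 55). λ = (55 - 53)/(38 - 29) ≡ 2/9 mod 67. 9⁻¹ ≡ 15 (mod 67) since 9·15 = 135 ≡ 1, so λ ≡ 30.
  x = λ² - 29 - 38 = 900 - 67 ≡ 29; y = λ·(29 - 29) - 53 ≡ 14. → (29, 14)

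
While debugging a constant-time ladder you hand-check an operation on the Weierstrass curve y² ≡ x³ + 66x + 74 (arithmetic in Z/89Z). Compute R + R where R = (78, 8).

tangent at (78, 8): λ = (3·78² + 66)/(2·8) ≡ 73/16. 16⁻¹ ≡ 39 (mod 89) since 16·39 = 624 ≡ 1, so λ ≡ 73·39 ≡ 88.
  x = λ² - 78 - 78 = 7744 - 156 ≡ 23; y = λ·(78 - 23) - 8 ≡ 26. → (23, 26)

(23, 26)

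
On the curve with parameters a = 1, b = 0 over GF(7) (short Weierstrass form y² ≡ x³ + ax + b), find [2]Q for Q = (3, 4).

(1, 3)

tangent at (3, 4): λ = (3·3² + 1)/(2·4) ≡ 0/1. 1⁻¹ ≡ 1 (mod 7), so λ ≡ 0·1 ≡ 0.
  x = λ² - 3 - 3 = 0 - 6 ≡ 1; y = λ·(3 - 1) - 4 ≡ 3. → (1, 3)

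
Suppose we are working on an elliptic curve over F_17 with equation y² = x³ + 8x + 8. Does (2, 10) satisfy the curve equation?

yes

y² = 10² ≡ 15; x³ + 8x + 8 = 32 ≡ 15 (mod 17). 15 = 15.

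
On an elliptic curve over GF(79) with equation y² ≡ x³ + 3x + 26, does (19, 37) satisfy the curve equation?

no

y² = 37² ≡ 26; x³ + 3x + 26 = 6942 ≡ 69 (mod 79). 26 ≠ 69.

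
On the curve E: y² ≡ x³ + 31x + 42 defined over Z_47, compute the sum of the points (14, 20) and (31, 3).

(3, 16)

(14, 20) + (31, 3). λ = (3 - 20)/(31 - 14) ≡ 30/17 mod 47. 17⁻¹ ≡ 36 (mod 47), so λ ≡ 46.
  x = λ² - 14 - 31 = 2116 - 45 ≡ 3; y = λ·(14 - 3) - 20 ≡ 16. → (3, 16)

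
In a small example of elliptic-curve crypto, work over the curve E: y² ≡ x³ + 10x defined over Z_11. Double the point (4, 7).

(4, 4)

tangent at (4, 7): λ = (3·4² + 10)/(2·7) ≡ 3/3. 3⁻¹ ≡ 4 (mod 11), so λ ≡ 3·4 ≡ 1.
  x = λ² - 4 - 4 = 1 - 8 ≡ 4; y = λ·(4 - 4) - 7 ≡ 4. → (4, 4)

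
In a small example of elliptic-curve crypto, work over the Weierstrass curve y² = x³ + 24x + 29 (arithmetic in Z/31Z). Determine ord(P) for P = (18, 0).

2P: (18, 0) + (18, 0): same x and y₁ ≡ -y₂, so the sum is the point at infinity.
2P = the point at infinity, so the order is 2.

2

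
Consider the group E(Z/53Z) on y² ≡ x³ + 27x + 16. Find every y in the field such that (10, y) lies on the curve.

none

x³ + 27x + 16 = 1286 ≡ 14 (mod 53).
14 is a non-residue mod 53; no y exists.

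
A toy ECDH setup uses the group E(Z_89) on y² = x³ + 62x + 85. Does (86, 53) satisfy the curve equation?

y² = 53² ≡ 50; x³ + 62x + 85 = 641473 ≡ 50 (mod 89). 50 = 50.

yes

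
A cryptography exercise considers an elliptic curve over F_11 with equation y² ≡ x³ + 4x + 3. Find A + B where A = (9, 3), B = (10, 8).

(9, 3) + (10, 8). λ = (8 - 3)/(10 - 9) ≡ 5/1 mod 11. 1⁻¹ ≡ 1 (mod 11), so λ ≡ 5.
  x = λ² - 9 - 10 = 25 - 19 ≡ 6; y = λ·(9 - 6) - 3 ≡ 1. → (6, 1)

(6, 1)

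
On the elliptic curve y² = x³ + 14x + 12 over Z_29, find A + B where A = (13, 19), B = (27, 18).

(22, 21)

(13, 19) + (27, 18). λ = (18 - 19)/(27 - 13) ≡ 28/14 mod 29. 14⁻¹ ≡ 27 (mod 29) since 14·27 = 378 ≡ 1, so λ ≡ 2.
  x = λ² - 13 - 27 = 4 - 40 ≡ 22; y = λ·(13 - 22) - 19 ≡ 21. → (22, 21)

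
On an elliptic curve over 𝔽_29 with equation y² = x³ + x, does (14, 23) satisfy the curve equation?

no

y² = 23² ≡ 7; x³ + 1x + 0 = 2758 ≡ 3 (mod 29). 7 ≠ 3.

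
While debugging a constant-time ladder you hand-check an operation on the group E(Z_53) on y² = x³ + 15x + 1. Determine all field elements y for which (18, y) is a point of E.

none

x³ + 15x + 1 = 6103 ≡ 8 (mod 53).
8 is a non-residue mod 53; no y exists.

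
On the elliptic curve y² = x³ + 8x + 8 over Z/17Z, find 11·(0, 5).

Write Q = (0, 5).
Double-and-add on 11 = (1011)₂. Start with Q = (0, 5) for the leading 1-bit.
double: tangent at (0, 5): λ = (3·0² + 8)/(2·5) ≡ 8/10. 10⁻¹ ≡ 12 (mod 17), so λ ≡ 8·12 ≡ 11.
  x = λ² - 0 - 0 = 121 - 0 ≡ 2; y = λ·(0 - 2) - 5 ≡ 7. → (2, 7)
double: tangent at (2, 7): λ = (3·2² + 8)/(2·7) ≡ 3/14. 14⁻¹ ≡ 11 (mod 17) since 14·11 = 154 ≡ 1, so λ ≡ 3·11 ≡ 16.
  x = λ² - 2 - 2 = 256 - 4 ≡ 14; y = λ·(2 - 14) - 7 ≡ 5. → (14, 5)
add Q: (14, 5) + (0, 5). λ = (5 - 5)/(0 - 14) ≡ 0/3 mod 17. 3⁻¹ ≡ 6 (mod 17), so λ ≡ 0.
  x = λ² - 14 - 0 = 0 - 14 ≡ 3; y = λ·(14 - 3) - 5 ≡ 12. → (3, 12)
double: tangent at (3, 12): λ = (3·3² + 8)/(2·12) ≡ 1/7. 7⁻¹ ≡ 5 (mod 17) since 7·5 = 35 ≡ 1, so λ ≡ 1·5 ≡ 5.
  x = λ² - 3 - 3 = 25 - 6 ≡ 2; y = λ·(3 - 2) - 12 ≡ 10. → (2, 10)
add Q: (2, 10) + (0, 5). λ = (5 - 10)/(0 - 2) ≡ 12/15 mod 17. 15⁻¹ ≡ 8 (mod 17), so λ ≡ 11.
  x = λ² - 2 - 0 = 121 - 2 ≡ 0; y = λ·(2 - 0) - 10 ≡ 12. → (0, 12)

(0, 12)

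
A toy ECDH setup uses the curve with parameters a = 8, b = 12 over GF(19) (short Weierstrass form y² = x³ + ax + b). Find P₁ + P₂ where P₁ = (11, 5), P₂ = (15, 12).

(2, 6)

(11, 5) + (15, 12). λ = (12 - 5)/(15 - 11) ≡ 7/4 mod 19. 4⁻¹ ≡ 5 (mod 19), so λ ≡ 16.
  x = λ² - 11 - 15 = 256 - 26 ≡ 2; y = λ·(11 - 2) - 5 ≡ 6. → (2, 6)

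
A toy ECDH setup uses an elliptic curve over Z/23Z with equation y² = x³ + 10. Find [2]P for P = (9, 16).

tangent at (9, 16): λ = (3·9² + 0)/(2·16) ≡ 13/9. 9⁻¹ ≡ 18 (mod 23) since 9·18 = 162 ≡ 1, so λ ≡ 13·18 ≡ 4.
  x = λ² - 9 - 9 = 16 - 18 ≡ 21; y = λ·(9 - 21) - 16 ≡ 5. → (21, 5)

(21, 5)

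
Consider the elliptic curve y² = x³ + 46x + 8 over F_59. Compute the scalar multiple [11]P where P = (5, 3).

(5, 56)

Double-and-add on 11 = (1011)₂. Start with P = (5, 3) for the leading 1-bit.
double: tangent at (5, 3): λ = (3·5² + 46)/(2·3) ≡ 3/6. 6⁻¹ ≡ 10 (mod 59) since 6·10 = 60 ≡ 1, so λ ≡ 3·10 ≡ 30.
  x = λ² - 5 - 5 = 900 - 10 ≡ 5; y = λ·(5 - 5) - 3 ≡ 56. → (5, 56)
double: tangent at (5, 56): λ = (3·5² + 46)/(2·56) ≡ 3/53. 53⁻¹ ≡ 49 (mod 59), so λ ≡ 3·49 ≡ 29.
  x = λ² - 5 - 5 = 841 - 10 ≡ 5; y = λ·(5 - 5) - 56 ≡ 3. → (5, 3)
add P: tangent at (5, 3): λ = (3·5² + 46)/(2·3) ≡ 3/6. 6⁻¹ ≡ 10 (mod 59) since 6·10 = 60 ≡ 1, so λ ≡ 3·10 ≡ 30.
  x = λ² - 5 - 5 = 900 - 10 ≡ 5; y = λ·(5 - 5) - 3 ≡ 56. → (5, 56)
double: tangent at (5, 56): λ = (3·5² + 46)/(2·56) ≡ 3/53. 53⁻¹ ≡ 49 (mod 59) since 53·49 = 2597 ≡ 1, so λ ≡ 3·49 ≡ 29.
  x = λ² - 5 - 5 = 841 - 10 ≡ 5; y = λ·(5 - 5) - 56 ≡ 3. → (5, 3)
add P: tangent at (5, 3): λ = (3·5² + 46)/(2·3) ≡ 3/6. 6⁻¹ ≡ 10 (mod 59), so λ ≡ 3·10 ≡ 30.
  x = λ² - 5 - 5 = 900 - 10 ≡ 5; y = λ·(5 - 5) - 3 ≡ 56. → (5, 56)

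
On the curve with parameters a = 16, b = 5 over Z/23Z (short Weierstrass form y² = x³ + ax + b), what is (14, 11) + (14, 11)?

tangent at (14, 11): λ = (3·14² + 16)/(2·11) ≡ 6/22. 22⁻¹ ≡ 22 (mod 23), so λ ≡ 6·22 ≡ 17.
  x = λ² - 14 - 14 = 289 - 28 ≡ 8; y = λ·(14 - 8) - 11 ≡ 22. → (8, 22)

(8, 22)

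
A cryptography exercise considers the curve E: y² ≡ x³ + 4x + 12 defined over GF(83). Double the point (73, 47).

tangent at (73, 47): λ = (3·73² + 4)/(2·47) ≡ 55/11. 11⁻¹ ≡ 68 (mod 83), so λ ≡ 55·68 ≡ 5.
  x = λ² - 73 - 73 = 25 - 146 ≡ 45; y = λ·(73 - 45) - 47 ≡ 10. → (45, 10)

(45, 10)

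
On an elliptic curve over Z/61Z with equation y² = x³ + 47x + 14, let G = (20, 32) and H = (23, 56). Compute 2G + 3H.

First 2G:
Repeated addition: build up to 2G.
2G: tangent at (20, 32): λ = (3·20² + 47)/(2·32) ≡ 27/3. 3⁻¹ ≡ 41 (mod 61) since 3·41 = 123 ≡ 1, so λ ≡ 27·41 ≡ 9.
  x = λ² - 20 - 20 = 81 - 40 ≡ 41; y = λ·(20 - 41) - 32 ≡ 23. → (41, 23)
2G = (41, 23).
Next 3H:
Repeated addition: build up to 3H.
2H: tangent at (23, 56): λ = (3·23² + 47)/(2·56) ≡ 48/51. 51⁻¹ ≡ 6 (mod 61), so λ ≡ 48·6 ≡ 44.
  x = λ² - 23 - 23 = 1936 - 46 ≡ 60; y = λ·(23 - 60) - 56 ≡ 24. → (60, 24)
3H: (60, 24) + (23, 56). λ = (56 - 24)/(23 - 60) ≡ 32/24 mod 61. 24⁻¹ ≡ 28 (mod 61) since 24·28 = 672 ≡ 1, so λ ≡ 42.
  x = λ² - 60 - 23 = 1764 - 83 ≡ 34; y = λ·(60 - 34) - 24 ≡ 31. → (34, 31)
3H = (34, 31).
Finally 2G + 3H:
(41, 23) + (34, 31). λ = (31 - 23)/(34 - 41) ≡ 8/54 mod 61. 54⁻¹ ≡ 26 (mod 61) since 54·26 = 1404 ≡ 1, so λ ≡ 25.
  x = λ² - 41 - 34 = 625 - 75 ≡ 1; y = λ·(41 - 1) - 23 ≡ 1. → (1, 1)

(1, 1)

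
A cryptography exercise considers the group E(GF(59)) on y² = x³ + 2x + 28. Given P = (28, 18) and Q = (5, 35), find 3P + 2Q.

(19, 9)

First 3P:
Repeated addition: build up to 3P.
2P: tangent at (28, 18): λ = (3·28² + 2)/(2·18) ≡ 53/36. 36⁻¹ ≡ 41 (mod 59), so λ ≡ 53·41 ≡ 49.
  x = λ² - 28 - 28 = 2401 - 56 ≡ 44; y = λ·(28 - 44) - 18 ≡ 24. → (44, 24)
3P: (44, 24) + (28, 18). λ = (18 - 24)/(28 - 44) ≡ 53/43 mod 59. 43⁻¹ ≡ 11 (mod 59), so λ ≡ 52.
  x = λ² - 44 - 28 = 2704 - 72 ≡ 36; y = λ·(44 - 36) - 24 ≡ 38. → (36, 38)
3P = (36, 38).
Next 2Q:
Repeated addition: build up to 2Q.
2Q: tangent at (5, 35): λ = (3·5² + 2)/(2·35) ≡ 18/11. 11⁻¹ ≡ 43 (mod 59), so λ ≡ 18·43 ≡ 7.
  x = λ² - 5 - 5 = 49 - 10 ≡ 39; y = λ·(5 - 39) - 35 ≡ 22. → (39, 22)
2Q = (39, 22).
Finally 3P + 2Q:
(36, 38) + (39, 22). λ = (22 - 38)/(39 - 36) ≡ 43/3 mod 59. 3⁻¹ ≡ 20 (mod 59) since 3·20 = 60 ≡ 1, so λ ≡ 34.
  x = λ² - 36 - 39 = 1156 - 75 ≡ 19; y = λ·(36 - 19) - 38 ≡ 9. → (19, 9)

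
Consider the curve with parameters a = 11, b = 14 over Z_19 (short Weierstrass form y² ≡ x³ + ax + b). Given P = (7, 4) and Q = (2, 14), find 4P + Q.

(15, 18)

First 4P:
Double-and-add on 4 = (100)₂. Start with P = (7, 4) for the leading 1-bit.
double: tangent at (7, 4): λ = (3·7² + 11)/(2·4) ≡ 6/8. 8⁻¹ ≡ 12 (mod 19) since 8·12 = 96 ≡ 1, so λ ≡ 6·12 ≡ 15.
  x = λ² - 7 - 7 = 225 - 14 ≡ 2; y = λ·(7 - 2) - 4 ≡ 14. → (2, 14)
double: tangent at (2, 14): λ = (3·2² + 11)/(2·14) ≡ 4/9. 9⁻¹ ≡ 17 (mod 19) since 9·17 = 153 ≡ 1, so λ ≡ 4·17 ≡ 11.
  x = λ² - 2 - 2 = 121 - 4 ≡ 3; y = λ·(2 - 3) - 14 ≡ 13. → (3, 13)
4P = (3, 13).
Finally 4P + Q:
(3, 13) + (2, 14). λ = (14 - 13)/(2 - 3) ≡ 1/18 mod 19. 18⁻¹ ≡ 18 (mod 19), so λ ≡ 18.
  x = λ² - 3 - 2 = 324 - 5 ≡ 15; y = λ·(3 - 15) - 13 ≡ 18. → (15, 18)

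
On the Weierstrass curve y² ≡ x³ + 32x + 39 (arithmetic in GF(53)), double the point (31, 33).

(44, 20)

tangent at (31, 33): λ = (3·31² + 32)/(2·33) ≡ 0/13. 13⁻¹ ≡ 49 (mod 53), so λ ≡ 0·49 ≡ 0.
  x = λ² - 31 - 31 = 0 - 62 ≡ 44; y = λ·(31 - 44) - 33 ≡ 20. → (44, 20)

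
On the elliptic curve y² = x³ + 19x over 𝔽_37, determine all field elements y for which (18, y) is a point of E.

x³ + 19x + 0 = 6174 ≡ 32 (mod 37).
32 is a non-residue mod 37; no y exists.

none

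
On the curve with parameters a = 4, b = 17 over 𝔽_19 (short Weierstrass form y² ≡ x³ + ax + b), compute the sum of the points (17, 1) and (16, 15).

(17, 1) + (16, 15). λ = (15 - 1)/(16 - 17) ≡ 14/18 mod 19. 18⁻¹ ≡ 18 (mod 19), so λ ≡ 5.
  x = λ² - 17 - 16 = 25 - 33 ≡ 11; y = λ·(17 - 11) - 1 ≡ 10. → (11, 10)

(11, 10)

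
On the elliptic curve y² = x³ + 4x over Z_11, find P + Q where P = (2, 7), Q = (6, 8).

(1, 7)

(2, 7) + (6, 8). λ = (8 - 7)/(6 - 2) ≡ 1/4 mod 11. 4⁻¹ ≡ 3 (mod 11), so λ ≡ 3.
  x = λ² - 2 - 6 = 9 - 8 ≡ 1; y = λ·(2 - 1) - 7 ≡ 7. → (1, 7)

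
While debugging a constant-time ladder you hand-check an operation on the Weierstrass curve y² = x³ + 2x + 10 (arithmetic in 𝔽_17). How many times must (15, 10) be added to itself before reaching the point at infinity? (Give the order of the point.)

2P: tangent at (15, 10): λ = (3·15² + 2)/(2·10) ≡ 14/3. 3⁻¹ ≡ 6 (mod 17) since 3·6 = 18 ≡ 1, so λ ≡ 14·6 ≡ 16.
  x = λ² - 15 - 15 = 256 - 30 ≡ 5; y = λ·(15 - 5) - 10 ≡ 14. → (5, 14)
3P: (5, 14) + (15, 10). λ = (10 - 14)/(15 - 5) ≡ 13/10 mod 17. 10⁻¹ ≡ 12 (mod 17), so λ ≡ 3.
  x = λ² - 5 - 15 = 9 - 20 ≡ 6; y = λ·(5 - 6) - 14 ≡ 0. → (6, 0)
4P: (6, 0) + (15, 10). λ = (10 - 0)/(15 - 6) ≡ 10/9 mod 17. 9⁻¹ ≡ 2 (mod 17), so λ ≡ 3.
  x = λ² - 6 - 15 = 9 - 21 ≡ 5; y = λ·(6 - 5) - 0 ≡ 3. → (5, 3)
5P: (5, 3) + (15, 10). λ = (10 - 3)/(15 - 5) ≡ 7/10 mod 17. 10⁻¹ ≡ 12 (mod 17), so λ ≡ 16.
  x = λ² - 5 - 15 = 256 - 20 ≡ 15; y = λ·(5 - 15) - 3 ≡ 7. → (15, 7)
6P: (15, 7) + (15, 10): same x and y₁ ≡ -y₂, so the sum is the point at infinity.
6P = the point at infinity, so the order is 6.

6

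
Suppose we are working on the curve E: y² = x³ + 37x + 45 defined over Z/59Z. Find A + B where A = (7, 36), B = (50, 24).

(7, 36) + (50, 24). λ = (24 - 36)/(50 - 7) ≡ 47/43 mod 59. 43⁻¹ ≡ 11 (mod 59) since 43·11 = 473 ≡ 1, so λ ≡ 45.
  x = λ² - 7 - 50 = 2025 - 57 ≡ 21; y = λ·(7 - 21) - 36 ≡ 42. → (21, 42)

(21, 42)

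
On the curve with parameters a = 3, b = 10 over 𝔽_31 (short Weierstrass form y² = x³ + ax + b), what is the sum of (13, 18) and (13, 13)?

The two points share x = 13 and their y-coordinates satisfy 18 + 13 ≡ 0 (mod 31), so they are inverses. Their sum is 𝒪.

O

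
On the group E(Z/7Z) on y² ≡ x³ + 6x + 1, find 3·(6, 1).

Write G = (6, 1).
Repeated addition: build up to 3G.
2G: tangent at (6, 1): λ = (3·6² + 6)/(2·1) ≡ 2/2. 2⁻¹ ≡ 4 (mod 7), so λ ≡ 2·4 ≡ 1.
  x = λ² - 6 - 6 = 1 - 12 ≡ 3; y = λ·(6 - 3) - 1 ≡ 2. → (3, 2)
3G: (3, 2) + (6, 1). λ = (1 - 2)/(6 - 3) ≡ 6/3 mod 7. 3⁻¹ ≡ 5 (mod 7), so λ ≡ 2.
  x = λ² - 3 - 6 = 4 - 9 ≡ 2; y = λ·(3 - 2) - 2 ≡ 0. → (2, 0)

(2, 0)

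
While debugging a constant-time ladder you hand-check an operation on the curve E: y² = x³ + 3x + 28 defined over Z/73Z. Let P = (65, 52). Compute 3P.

Repeated addition: build up to 3P.
2P: tangent at (65, 52): λ = (3·65² + 3)/(2·52) ≡ 49/31. 31⁻¹ ≡ 33 (mod 73) since 31·33 = 1023 ≡ 1, so λ ≡ 49·33 ≡ 11.
  x = λ² - 65 - 65 = 121 - 130 ≡ 64; y = λ·(65 - 64) - 52 ≡ 32. → (64, 32)
3P: (64, 32) + (65, 52). λ = (52 - 32)/(65 - 64) ≡ 20/1 mod 73. 1⁻¹ ≡ 1 (mod 73), so λ ≡ 20.
  x = λ² - 64 - 65 = 400 - 129 ≡ 52; y = λ·(64 - 52) - 32 ≡ 62. → (52, 62)

(52, 62)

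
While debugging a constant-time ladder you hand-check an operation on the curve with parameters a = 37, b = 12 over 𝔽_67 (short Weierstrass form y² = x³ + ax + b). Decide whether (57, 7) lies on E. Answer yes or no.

y² = 7² ≡ 49; x³ + 37x + 12 = 187314 ≡ 49 (mod 67). 49 = 49.

yes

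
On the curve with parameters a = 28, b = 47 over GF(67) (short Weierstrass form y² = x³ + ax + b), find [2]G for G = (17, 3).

(49, 3)

tangent at (17, 3): λ = (3·17² + 28)/(2·3) ≡ 24/6. 6⁻¹ ≡ 56 (mod 67), so λ ≡ 24·56 ≡ 4.
  x = λ² - 17 - 17 = 16 - 34 ≡ 49; y = λ·(17 - 49) - 3 ≡ 3. → (49, 3)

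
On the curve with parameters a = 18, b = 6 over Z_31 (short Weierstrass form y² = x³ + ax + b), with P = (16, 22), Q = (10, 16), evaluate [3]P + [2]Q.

(13, 9)

First 3P:
Repeated addition: build up to 3P.
2P: tangent at (16, 22): λ = (3·16² + 18)/(2·22) ≡ 11/13. 13⁻¹ ≡ 12 (mod 31), so λ ≡ 11·12 ≡ 8.
  x = λ² - 16 - 16 = 64 - 32 ≡ 1; y = λ·(16 - 1) - 22 ≡ 5. → (1, 5)
3P: (1, 5) + (16, 22). λ = (22 - 5)/(16 - 1) ≡ 17/15 mod 31. 15⁻¹ ≡ 29 (mod 31), so λ ≡ 28.
  x = λ² - 1 - 16 = 784 - 17 ≡ 23; y = λ·(1 - 23) - 5 ≡ 30. → (23, 30)
3P = (23, 30).
Next 2Q:
Repeated addition: build up to 2Q.
2Q: tangent at (10, 16): λ = (3·10² + 18)/(2·16) ≡ 8/1. 1⁻¹ ≡ 1 (mod 31) since 1·1 = 1 ≡ 1, so λ ≡ 8·1 ≡ 8.
  x = λ² - 10 - 10 = 64 - 20 ≡ 13; y = λ·(10 - 13) - 16 ≡ 22. → (13, 22)
2Q = (13, 22).
Finally 3P + 2Q:
(23, 30) + (13, 22). λ = (22 - 30)/(13 - 23) ≡ 23/21 mod 31. 21⁻¹ ≡ 3 (mod 31), so λ ≡ 7.
  x = λ² - 23 - 13 = 49 - 36 ≡ 13; y = λ·(23 - 13) - 30 ≡ 9. → (13, 9)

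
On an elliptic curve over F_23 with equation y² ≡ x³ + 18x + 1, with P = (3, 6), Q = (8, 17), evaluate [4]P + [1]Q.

First 4P:
Double-and-add on 4 = (100)₂. Start with P = (3, 6) for the leading 1-bit.
double: tangent at (3, 6): λ = (3·3² + 18)/(2·6) ≡ 22/12. 12⁻¹ ≡ 2 (mod 23), so λ ≡ 22·2 ≡ 21.
  x = λ² - 3 - 3 = 441 - 6 ≡ 21; y = λ·(3 - 21) - 6 ≡ 7. → (21, 7)
double: tangent at (21, 7): λ = (3·21² + 18)/(2·7) ≡ 7/14. 14⁻¹ ≡ 5 (mod 23), so λ ≡ 7·5 ≡ 12.
  x = λ² - 21 - 21 = 144 - 42 ≡ 10; y = λ·(21 - 10) - 7 ≡ 10. → (10, 10)
4P = (10, 10).
Finally 4P + Q:
(10, 10) + (8, 17). λ = (17 - 10)/(8 - 10) ≡ 7/21 mod 23. 21⁻¹ ≡ 11 (mod 23) since 21·11 = 231 ≡ 1, so λ ≡ 8.
  x = λ² - 10 - 8 = 64 - 18 ≡ 0; y = λ·(10 - 0) - 10 ≡ 1. → (0, 1)

(0, 1)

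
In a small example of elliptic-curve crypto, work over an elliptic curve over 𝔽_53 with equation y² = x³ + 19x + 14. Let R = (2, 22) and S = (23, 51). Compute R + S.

(2, 22) + (23, 51). λ = (51 - 22)/(23 - 2) ≡ 29/21 mod 53. 21⁻¹ ≡ 48 (mod 53), so λ ≡ 14.
  x = λ² - 2 - 23 = 196 - 25 ≡ 12; y = λ·(2 - 12) - 22 ≡ 50. → (12, 50)

(12, 50)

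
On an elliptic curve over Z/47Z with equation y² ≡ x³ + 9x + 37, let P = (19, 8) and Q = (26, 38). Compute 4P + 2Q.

First 4P:
Double-and-add on 4 = (100)₂. Start with P = (19, 8) for the leading 1-bit.
double: tangent at (19, 8): λ = (3·19² + 9)/(2·8) ≡ 11/16. 16⁻¹ ≡ 3 (mod 47), so λ ≡ 11·3 ≡ 33.
  x = λ² - 19 - 19 = 1089 - 38 ≡ 17; y = λ·(19 - 17) - 8 ≡ 11. → (17, 11)
double: tangent at (17, 11): λ = (3·17² + 9)/(2·11) ≡ 30/22. 22⁻¹ ≡ 15 (mod 47), so λ ≡ 30·15 ≡ 27.
  x = λ² - 17 - 17 = 729 - 34 ≡ 37; y = λ·(17 - 37) - 11 ≡ 13. → (37, 13)
4P = (37, 13).
Next 2Q:
Repeated addition: build up to 2Q.
2Q: tangent at (26, 38): λ = (3·26² + 9)/(2·38) ≡ 16/29. 29⁻¹ ≡ 13 (mod 47) since 29·13 = 377 ≡ 1, so λ ≡ 16·13 ≡ 20.
  x = λ² - 26 - 26 = 400 - 52 ≡ 19; y = λ·(26 - 19) - 38 ≡ 8. → (19, 8)
2Q = (19, 8).
Finally 4P + 2Q:
(37, 13) + (19, 8). λ = (8 - 13)/(19 - 37) ≡ 42/29 mod 47. 29⁻¹ ≡ 13 (mod 47) since 29·13 = 377 ≡ 1, so λ ≡ 29.
  x = λ² - 37 - 19 = 841 - 56 ≡ 33; y = λ·(37 - 33) - 13 ≡ 9. → (33, 9)

(33, 9)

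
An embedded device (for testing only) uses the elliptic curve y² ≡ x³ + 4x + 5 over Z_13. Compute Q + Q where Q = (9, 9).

(8, 4)

tangent at (9, 9): λ = (3·9² + 4)/(2·9) ≡ 0/5. 5⁻¹ ≡ 8 (mod 13) since 5·8 = 40 ≡ 1, so λ ≡ 0·8 ≡ 0.
  x = λ² - 9 - 9 = 0 - 18 ≡ 8; y = λ·(9 - 8) - 9 ≡ 4. → (8, 4)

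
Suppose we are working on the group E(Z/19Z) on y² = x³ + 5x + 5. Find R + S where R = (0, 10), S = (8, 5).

(0, 10) + (8, 5). λ = (5 - 10)/(8 - 0) ≡ 14/8 mod 19. 8⁻¹ ≡ 12 (mod 19), so λ ≡ 16.
  x = λ² - 0 - 8 = 256 - 8 ≡ 1; y = λ·(0 - 1) - 10 ≡ 12. → (1, 12)

(1, 12)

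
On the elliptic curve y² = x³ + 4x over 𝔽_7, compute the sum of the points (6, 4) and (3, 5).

(2, 4)

(6, 4) + (3, 5). λ = (5 - 4)/(3 - 6) ≡ 1/4 mod 7. 4⁻¹ ≡ 2 (mod 7), so λ ≡ 2.
  x = λ² - 6 - 3 = 4 - 9 ≡ 2; y = λ·(6 - 2) - 4 ≡ 4. → (2, 4)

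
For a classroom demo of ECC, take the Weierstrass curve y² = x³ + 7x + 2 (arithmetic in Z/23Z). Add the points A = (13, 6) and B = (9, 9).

(13, 6) + (9, 9). λ = (9 - 6)/(9 - 13) ≡ 3/19 mod 23. 19⁻¹ ≡ 17 (mod 23) since 19·17 = 323 ≡ 1, so λ ≡ 5.
  x = λ² - 13 - 9 = 25 - 22 ≡ 3; y = λ·(13 - 3) - 6 ≡ 21. → (3, 21)

(3, 21)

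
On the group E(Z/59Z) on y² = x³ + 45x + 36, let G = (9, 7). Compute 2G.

tangent at (9, 7): λ = (3·9² + 45)/(2·7) ≡ 52/14. 14⁻¹ ≡ 38 (mod 59) since 14·38 = 532 ≡ 1, so λ ≡ 52·38 ≡ 29.
  x = λ² - 9 - 9 = 841 - 18 ≡ 56; y = λ·(9 - 56) - 7 ≡ 46. → (56, 46)

(56, 46)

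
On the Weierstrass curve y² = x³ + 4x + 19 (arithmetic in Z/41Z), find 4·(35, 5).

Write P = (35, 5).
Repeated addition: build up to 4P.
2P: tangent at (35, 5): λ = (3·35² + 4)/(2·5) ≡ 30/10. 10⁻¹ ≡ 37 (mod 41), so λ ≡ 30·37 ≡ 3.
  x = λ² - 35 - 35 = 9 - 70 ≡ 21; y = λ·(35 - 21) - 5 ≡ 37. → (21, 37)
3P: (21, 37) + (35, 5). λ = (5 - 37)/(35 - 21) ≡ 9/14 mod 41. 14⁻¹ ≡ 3 (mod 41), so λ ≡ 27.
  x = λ² - 21 - 35 = 729 - 56 ≡ 17; y = λ·(21 - 17) - 37 ≡ 30. → (17, 30)
4P: (17, 30) + (35, 5). λ = (5 - 30)/(35 - 17) ≡ 16/18 mod 41. 18⁻¹ ≡ 16 (mod 41), so λ ≡ 10.
  x = λ² - 17 - 35 = 100 - 52 ≡ 7; y = λ·(17 - 7) - 30 ≡ 29. → (7, 29)

(7, 29)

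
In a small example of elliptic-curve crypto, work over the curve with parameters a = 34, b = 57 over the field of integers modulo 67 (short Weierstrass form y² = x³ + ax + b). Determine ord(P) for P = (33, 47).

2P: tangent at (33, 47): λ = (3·33² + 34)/(2·47) ≡ 18/27. 27⁻¹ ≡ 5 (mod 67), so λ ≡ 18·5 ≡ 23.
  x = λ² - 33 - 33 = 529 - 66 ≡ 61; y = λ·(33 - 61) - 47 ≡ 46. → (61, 46)
3P: (61, 46) + (33, 47). λ = (47 - 46)/(33 - 61) ≡ 1/39 mod 67. 39⁻¹ ≡ 55 (mod 67), so λ ≡ 55.
  x = λ² - 61 - 33 = 3025 - 94 ≡ 50; y = λ·(61 - 50) - 46 ≡ 23. → (50, 23)
4P: (50, 23) + (33, 47). λ = (47 - 23)/(33 - 50) ≡ 24/50 mod 67. 50⁻¹ ≡ 63 (mod 67), so λ ≡ 38.
  x = λ² - 50 - 33 = 1444 - 83 ≡ 21; y = λ·(50 - 21) - 23 ≡ 7. → (21, 7)
5P: (21, 7) + (33, 47). λ = (47 - 7)/(33 - 21) ≡ 40/12 mod 67. 12⁻¹ ≡ 28 (mod 67) since 12·28 = 336 ≡ 1, so λ ≡ 48.
  x = λ² - 21 - 33 = 2304 - 54 ≡ 39; y = λ·(21 - 39) - 7 ≡ 0. → (39, 0)
6P: (39, 0) + (33, 47). λ = (47 - 0)/(33 - 39) ≡ 47/61 mod 67. 61⁻¹ ≡ 11 (mod 67), so λ ≡ 48.
  x = λ² - 39 - 33 = 2304 - 72 ≡ 21; y = λ·(39 - 21) - 0 ≡ 60. → (21, 60)
7P: (21, 60) + (33, 47). λ = (47 - 60)/(33 - 21) ≡ 54/12 mod 67. 12⁻¹ ≡ 28 (mod 67), so λ ≡ 38.
  x = λ² - 21 - 33 = 1444 - 54 ≡ 50; y = λ·(21 - 50) - 60 ≡ 44. → (50, 44)
8P: (50, 44) + (33, 47). λ = (47 - 44)/(33 - 50) ≡ 3/50 mod 67. 50⁻¹ ≡ 63 (mod 67) since 50·63 = 3150 ≡ 1, so λ ≡ 55.
  x = λ² - 50 - 33 = 3025 - 83 ≡ 61; y = λ·(50 - 61) - 44 ≡ 21. → (61, 21)
9P: (61, 21) + (33, 47). λ = (47 - 21)/(33 - 61) ≡ 26/39 mod 67. 39⁻¹ ≡ 55 (mod 67) since 39·55 = 2145 ≡ 1, so λ ≡ 23.
  x = λ² - 61 - 33 = 529 - 94 ≡ 33; y = λ·(61 - 33) - 21 ≡ 20. → (33, 20)
10P: (33, 20) + (33, 47): same x and y₁ ≡ -y₂, so the sum is O.
10P = O, so the order is 10.

10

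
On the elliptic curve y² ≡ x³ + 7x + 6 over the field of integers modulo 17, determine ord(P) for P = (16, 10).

7

2P: tangent at (16, 10): λ = (3·16² + 7)/(2·10) ≡ 10/3. 3⁻¹ ≡ 6 (mod 17) since 3·6 = 18 ≡ 1, so λ ≡ 10·6 ≡ 9.
  x = λ² - 16 - 16 = 81 - 32 ≡ 15; y = λ·(16 - 15) - 10 ≡ 16. → (15, 16)
3P: (15, 16) + (16, 10). λ = (10 - 16)/(16 - 15) ≡ 11/1 mod 17. 1⁻¹ ≡ 1 (mod 17) since 1·1 = 1 ≡ 1, so λ ≡ 11.
  x = λ² - 15 - 16 = 121 - 31 ≡ 5; y = λ·(15 - 5) - 16 ≡ 9. → (5, 9)
4P: (5, 9) + (16, 10). λ = (10 - 9)/(16 - 5) ≡ 1/11 mod 17. 11⁻¹ ≡ 14 (mod 17), so λ ≡ 14.
  x = λ² - 5 - 16 = 196 - 21 ≡ 5; y = λ·(5 - 5) - 9 ≡ 8. → (5, 8)
5P: (5, 8) + (16, 10). λ = (10 - 8)/(16 - 5) ≡ 2/11 mod 17. 11⁻¹ ≡ 14 (mod 17), so λ ≡ 11.
  x = λ² - 5 - 16 = 121 - 21 ≡ 15; y = λ·(5 - 15) - 8 ≡ 1. → (15, 1)
6P: (15, 1) + (16, 10). λ = (10 - 1)/(16 - 15) ≡ 9/1 mod 17. 1⁻¹ ≡ 1 (mod 17), so λ ≡ 9.
  x = λ² - 15 - 16 = 81 - 31 ≡ 16; y = λ·(15 - 16) - 1 ≡ 7. → (16, 7)
7P: (16, 7) + (16, 10): same x and y₁ ≡ -y₂, so the sum is O.
7P = O, so the order is 7.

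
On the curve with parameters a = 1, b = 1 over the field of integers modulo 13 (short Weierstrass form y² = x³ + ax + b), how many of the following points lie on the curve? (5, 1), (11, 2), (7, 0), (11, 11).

(5, 1): 1² ≡ 1, rhs ≡ 1 → on.
(11, 2): 2² ≡ 4, rhs ≡ 4 → on.
(7, 0): 0² ≡ 0, rhs ≡ 0 → on.
(11, 11): 11² ≡ 4, rhs ≡ 4 → on.

4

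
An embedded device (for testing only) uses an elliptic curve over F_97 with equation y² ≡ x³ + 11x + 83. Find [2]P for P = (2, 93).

(27, 88)

tangent at (2, 93): λ = (3·2² + 11)/(2·93) ≡ 23/89. 89⁻¹ ≡ 12 (mod 97) since 89·12 = 1068 ≡ 1, so λ ≡ 23·12 ≡ 82.
  x = λ² - 2 - 2 = 6724 - 4 ≡ 27; y = λ·(2 - 27) - 93 ≡ 88. → (27, 88)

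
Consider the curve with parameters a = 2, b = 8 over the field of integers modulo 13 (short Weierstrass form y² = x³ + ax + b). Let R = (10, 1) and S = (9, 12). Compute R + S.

(11, 10)

(10, 1) + (9, 12). λ = (12 - 1)/(9 - 10) ≡ 11/12 mod 13. 12⁻¹ ≡ 12 (mod 13) since 12·12 = 144 ≡ 1, so λ ≡ 2.
  x = λ² - 10 - 9 = 4 - 19 ≡ 11; y = λ·(10 - 11) - 1 ≡ 10. → (11, 10)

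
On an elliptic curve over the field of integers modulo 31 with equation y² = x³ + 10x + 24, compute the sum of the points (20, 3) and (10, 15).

(20, 3) + (10, 15). λ = (15 - 3)/(10 - 20) ≡ 12/21 mod 31. 21⁻¹ ≡ 3 (mod 31) since 21·3 = 63 ≡ 1, so λ ≡ 5.
  x = λ² - 20 - 10 = 25 - 30 ≡ 26; y = λ·(20 - 26) - 3 ≡ 29. → (26, 29)

(26, 29)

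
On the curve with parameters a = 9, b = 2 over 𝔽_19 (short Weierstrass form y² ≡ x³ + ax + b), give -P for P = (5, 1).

(5, 18)

-(5, 1) = (5, -1 mod 19) = (5, 18).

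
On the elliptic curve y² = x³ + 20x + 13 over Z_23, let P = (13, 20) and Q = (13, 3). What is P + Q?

The two points share x = 13 and their y-coordinates satisfy 20 + 3 ≡ 0 (mod 23), so they are inverses. Their sum is 𝒪.

O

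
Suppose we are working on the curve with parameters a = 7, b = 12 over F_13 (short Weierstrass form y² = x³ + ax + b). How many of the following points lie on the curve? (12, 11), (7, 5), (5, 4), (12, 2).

(12, 11): 11² ≡ 4, rhs ≡ 4 → on.
(7, 5): 5² ≡ 12, rhs ≡ 1 → off.
(5, 4): 4² ≡ 3, rhs ≡ 3 → on.
(12, 2): 2² ≡ 4, rhs ≡ 4 → on.

3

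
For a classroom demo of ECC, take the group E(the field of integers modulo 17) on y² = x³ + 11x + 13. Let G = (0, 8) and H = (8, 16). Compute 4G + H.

First 4G:
Double-and-add on 4 = (100)₂. Start with G = (0, 8) for the leading 1-bit.
double: tangent at (0, 8): λ = (3·0² + 11)/(2·8) ≡ 11/16. 16⁻¹ ≡ 16 (mod 17) since 16·16 = 256 ≡ 1, so λ ≡ 11·16 ≡ 6.
  x = λ² - 0 - 0 = 36 - 0 ≡ 2; y = λ·(0 - 2) - 8 ≡ 14. → (2, 14)
double: tangent at (2, 14): λ = (3·2² + 11)/(2·14) ≡ 6/11. 11⁻¹ ≡ 14 (mod 17), so λ ≡ 6·14 ≡ 16.
  x = λ² - 2 - 2 = 256 - 4 ≡ 14; y = λ·(2 - 14) - 14 ≡ 15. → (14, 15)
4G = (14, 15).
Finally 4G + H:
(14, 15) + (8, 16). λ = (16 - 15)/(8 - 14) ≡ 1/11 mod 17. 11⁻¹ ≡ 14 (mod 17), so λ ≡ 14.
  x = λ² - 14 - 8 = 196 - 22 ≡ 4; y = λ·(14 - 4) - 15 ≡ 6. → (4, 6)

(4, 6)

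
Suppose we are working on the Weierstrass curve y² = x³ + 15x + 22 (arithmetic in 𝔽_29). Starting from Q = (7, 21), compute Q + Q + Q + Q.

Double-and-add on 4 = (100)₂. Start with Q = (7, 21) for the leading 1-bit.
double: tangent at (7, 21): λ = (3·7² + 15)/(2·21) ≡ 17/13. 13⁻¹ ≡ 9 (mod 29) since 13·9 = 117 ≡ 1, so λ ≡ 17·9 ≡ 8.
  x = λ² - 7 - 7 = 64 - 14 ≡ 21; y = λ·(7 - 21) - 21 ≡ 12. → (21, 12)
double: tangent at (21, 12): λ = (3·21² + 15)/(2·12) ≡ 4/24. 24⁻¹ ≡ 23 (mod 29) since 24·23 = 552 ≡ 1, so λ ≡ 4·23 ≡ 5.
  x = λ² - 21 - 21 = 25 - 42 ≡ 12; y = λ·(21 - 12) - 12 ≡ 4. → (12, 4)

(12, 4)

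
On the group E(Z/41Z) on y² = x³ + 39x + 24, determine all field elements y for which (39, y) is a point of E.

15, 26

x³ + 39x + 24 = 60864 ≡ 20 (mod 41).
Square roots of 20 mod 41: 15 and 26 (since 15² = 225 ≡ 20).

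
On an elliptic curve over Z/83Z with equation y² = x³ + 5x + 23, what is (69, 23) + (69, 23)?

(72, 52)

tangent at (69, 23): λ = (3·69² + 5)/(2·23) ≡ 12/46. 46⁻¹ ≡ 74 (mod 83) since 46·74 = 3404 ≡ 1, so λ ≡ 12·74 ≡ 58.
  x = λ² - 69 - 69 = 3364 - 138 ≡ 72; y = λ·(69 - 72) - 23 ≡ 52. → (72, 52)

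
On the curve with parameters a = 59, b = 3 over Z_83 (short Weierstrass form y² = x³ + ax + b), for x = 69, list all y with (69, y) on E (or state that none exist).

x³ + 59x + 3 = 332583 ≡ 2 (mod 83).
2 is a non-residue mod 83; no y exists.

none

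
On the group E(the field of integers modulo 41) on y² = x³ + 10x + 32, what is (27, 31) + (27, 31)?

tangent at (27, 31): λ = (3·27² + 10)/(2·31) ≡ 24/21. 21⁻¹ ≡ 2 (mod 41), so λ ≡ 24·2 ≡ 7.
  x = λ² - 27 - 27 = 49 - 54 ≡ 36; y = λ·(27 - 36) - 31 ≡ 29. → (36, 29)

(36, 29)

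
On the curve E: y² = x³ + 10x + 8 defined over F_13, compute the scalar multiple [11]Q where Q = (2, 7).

(2, 7)

Repeated addition: build up to 11Q.
2Q: tangent at (2, 7): λ = (3·2² + 10)/(2·7) ≡ 9/1. 1⁻¹ ≡ 1 (mod 13), so λ ≡ 9·1 ≡ 9.
  x = λ² - 2 - 2 = 81 - 4 ≡ 12; y = λ·(2 - 12) - 7 ≡ 7. → (12, 7)
3Q: (12, 7) + (2, 7). λ = (7 - 7)/(2 - 12) ≡ 0/3 mod 13. 3⁻¹ ≡ 9 (mod 13) since 3·9 = 27 ≡ 1, so λ ≡ 0.
  x = λ² - 12 - 2 = 0 - 14 ≡ 12; y = λ·(12 - 12) - 7 ≡ 6. → (12, 6)
4Q: (12, 6) + (2, 7). λ = (7 - 6)/(2 - 12) ≡ 1/3 mod 13. 3⁻¹ ≡ 9 (mod 13) since 3·9 = 27 ≡ 1, so λ ≡ 9.
  x = λ² - 12 - 2 = 81 - 14 ≡ 2; y = λ·(12 - 2) - 6 ≡ 6. → (2, 6)
5Q: (2, 6) + (2, 7): same x and y₁ ≡ -y₂, so the sum is the point at infinity.
6Q: the point at infinity + (2, 7) = (2, 7) (identity).
7Q: tangent at (2, 7): λ = (3·2² + 10)/(2·7) ≡ 9/1. 1⁻¹ ≡ 1 (mod 13) since 1·1 = 1 ≡ 1, so λ ≡ 9·1 ≡ 9.
  x = λ² - 2 - 2 = 81 - 4 ≡ 12; y = λ·(2 - 12) - 7 ≡ 7. → (12, 7)
8Q: (12, 7) + (2, 7). λ = (7 - 7)/(2 - 12) ≡ 0/3 mod 13. 3⁻¹ ≡ 9 (mod 13), so λ ≡ 0.
  x = λ² - 12 - 2 = 0 - 14 ≡ 12; y = λ·(12 - 12) - 7 ≡ 6. → (12, 6)
9Q: (12, 6) + (2, 7). λ = (7 - 6)/(2 - 12) ≡ 1/3 mod 13. 3⁻¹ ≡ 9 (mod 13), so λ ≡ 9.
  x = λ² - 12 - 2 = 81 - 14 ≡ 2; y = λ·(12 - 2) - 6 ≡ 6. → (2, 6)
10Q: (2, 6) + (2, 7): same x and y₁ ≡ -y₂, so the sum is the point at infinity.
11Q: the point at infinity + (2, 7) = (2, 7) (identity).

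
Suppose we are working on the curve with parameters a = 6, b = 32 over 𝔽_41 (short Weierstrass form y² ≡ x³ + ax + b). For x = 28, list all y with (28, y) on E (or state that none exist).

none

x³ + 6x + 32 = 22152 ≡ 12 (mod 41).
12 is a non-residue mod 41; no y exists.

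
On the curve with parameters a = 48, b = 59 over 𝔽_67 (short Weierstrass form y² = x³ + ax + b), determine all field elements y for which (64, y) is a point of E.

25, 42

x³ + 48x + 59 = 265275 ≡ 22 (mod 67).
Square roots of 22 mod 67: 25 and 42 (since 25² = 625 ≡ 22).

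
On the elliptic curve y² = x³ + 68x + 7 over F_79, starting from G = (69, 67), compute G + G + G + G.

(52, 23)

Double-and-add on 4 = (100)₂. Start with G = (69, 67) for the leading 1-bit.
double: tangent at (69, 67): λ = (3·69² + 68)/(2·67) ≡ 52/55. 55⁻¹ ≡ 23 (mod 79), so λ ≡ 52·23 ≡ 11.
  x = λ² - 69 - 69 = 121 - 138 ≡ 62; y = λ·(69 - 62) - 67 ≡ 10. → (62, 10)
double: tangent at (62, 10): λ = (3·62² + 68)/(2·10) ≡ 66/20. 20⁻¹ ≡ 4 (mod 79) since 20·4 = 80 ≡ 1, so λ ≡ 66·4 ≡ 27.
  x = λ² - 62 - 62 = 729 - 124 ≡ 52; y = λ·(62 - 52) - 10 ≡ 23. → (52, 23)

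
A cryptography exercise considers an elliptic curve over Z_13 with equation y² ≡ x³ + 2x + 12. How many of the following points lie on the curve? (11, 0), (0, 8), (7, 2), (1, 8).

2

(11, 0): 0² ≡ 0, rhs ≡ 0 → on.
(0, 8): 8² ≡ 12, rhs ≡ 12 → on.
(7, 2): 2² ≡ 4, rhs ≡ 5 → off.
(1, 8): 8² ≡ 12, rhs ≡ 2 → off.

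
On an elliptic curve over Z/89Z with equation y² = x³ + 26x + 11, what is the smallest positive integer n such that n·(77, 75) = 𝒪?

2P: tangent at (77, 75): λ = (3·77² + 26)/(2·75) ≡ 13/61. 61⁻¹ ≡ 54 (mod 89), so λ ≡ 13·54 ≡ 79.
  x = λ² - 77 - 77 = 6241 - 154 ≡ 35; y = λ·(77 - 35) - 75 ≡ 39. → (35, 39)
3P: (35, 39) + (77, 75). λ = (75 - 39)/(77 - 35) ≡ 36/42 mod 89. 42⁻¹ ≡ 53 (mod 89), so λ ≡ 39.
  x = λ² - 35 - 77 = 1521 - 112 ≡ 74; y = λ·(35 - 74) - 39 ≡ 42. → (74, 42)
4P: (74, 42) + (77, 75). λ = (75 - 42)/(77 - 74) ≡ 33/3 mod 89. 3⁻¹ ≡ 30 (mod 89) since 3·30 = 90 ≡ 1, so λ ≡ 11.
  x = λ² - 74 - 77 = 121 - 151 ≡ 59; y = λ·(74 - 59) - 42 ≡ 34. → (59, 34)
5P: (59, 34) + (77, 75). λ = (75 - 34)/(77 - 59) ≡ 41/18 mod 89. 18⁻¹ ≡ 5 (mod 89) since 18·5 = 90 ≡ 1, so λ ≡ 27.
  x = λ² - 59 - 77 = 729 - 136 ≡ 59; y = λ·(59 - 59) - 34 ≡ 55. → (59, 55)
6P: (59, 55) + (77, 75). λ = (75 - 55)/(77 - 59) ≡ 20/18 mod 89. 18⁻¹ ≡ 5 (mod 89), so λ ≡ 11.
  x = λ² - 59 - 77 = 121 - 136 ≡ 74; y = λ·(59 - 74) - 55 ≡ 47. → (74, 47)
7P: (74, 47) + (77, 75). λ = (75 - 47)/(77 - 74) ≡ 28/3 mod 89. 3⁻¹ ≡ 30 (mod 89), so λ ≡ 39.
  x = λ² - 74 - 77 = 1521 - 151 ≡ 35; y = λ·(74 - 35) - 47 ≡ 50. → (35, 50)
8P: (35, 50) + (77, 75). λ = (75 - 50)/(77 - 35) ≡ 25/42 mod 89. 42⁻¹ ≡ 53 (mod 89), so λ ≡ 79.
  x = λ² - 35 - 77 = 6241 - 112 ≡ 77; y = λ·(35 - 77) - 50 ≡ 14. → (77, 14)
9P: (77, 14) + (77, 75): same x and y₁ ≡ -y₂, so the sum is 𝒪.
9P = 𝒪, so the order is 9.

9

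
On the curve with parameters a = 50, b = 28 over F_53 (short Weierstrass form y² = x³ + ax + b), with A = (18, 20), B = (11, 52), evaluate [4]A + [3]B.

First 4A:
Repeated addition: build up to 4A.
2A: tangent at (18, 20): λ = (3·18² + 50)/(2·20) ≡ 15/40. 40⁻¹ ≡ 4 (mod 53), so λ ≡ 15·4 ≡ 7.
  x = λ² - 18 - 18 = 49 - 36 ≡ 13; y = λ·(18 - 13) - 20 ≡ 15. → (13, 15)
3A: (13, 15) + (18, 20). λ = (20 - 15)/(18 - 13) ≡ 5/5 mod 53. 5⁻¹ ≡ 32 (mod 53) since 5·32 = 160 ≡ 1, so λ ≡ 1.
  x = λ² - 13 - 18 = 1 - 31 ≡ 23; y = λ·(13 - 23) - 15 ≡ 28. → (23, 28)
4A: (23, 28) + (18, 20). λ = (20 - 28)/(18 - 23) ≡ 45/48 mod 53. 48⁻¹ ≡ 21 (mod 53), so λ ≡ 44.
  x = λ² - 23 - 18 = 1936 - 41 ≡ 40; y = λ·(23 - 40) - 28 ≡ 19. → (40, 19)
4A = (40, 19).
Next 3B:
Repeated addition: build up to 3B.
2B: tangent at (11, 52): λ = (3·11² + 50)/(2·52) ≡ 42/51. 51⁻¹ ≡ 26 (mod 53), so λ ≡ 42·26 ≡ 32.
  x = λ² - 11 - 11 = 1024 - 22 ≡ 48; y = λ·(11 - 48) - 52 ≡ 36. → (48, 36)
3B: (48, 36) + (11, 52). λ = (52 - 36)/(11 - 48) ≡ 16/16 mod 53. 16⁻¹ ≡ 10 (mod 53), so λ ≡ 1.
  x = λ² - 48 - 11 = 1 - 59 ≡ 48; y = λ·(48 - 48) - 36 ≡ 17. → (48, 17)
3B = (48, 17).
Finally 4A + 3B:
(40, 19) + (48, 17). λ = (17 - 19)/(48 - 40) ≡ 51/8 mod 53. 8⁻¹ ≡ 20 (mod 53), so λ ≡ 13.
  x = λ² - 40 - 48 = 169 - 88 ≡ 28; y = λ·(40 - 28) - 19 ≡ 31. → (28, 31)

(28, 31)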